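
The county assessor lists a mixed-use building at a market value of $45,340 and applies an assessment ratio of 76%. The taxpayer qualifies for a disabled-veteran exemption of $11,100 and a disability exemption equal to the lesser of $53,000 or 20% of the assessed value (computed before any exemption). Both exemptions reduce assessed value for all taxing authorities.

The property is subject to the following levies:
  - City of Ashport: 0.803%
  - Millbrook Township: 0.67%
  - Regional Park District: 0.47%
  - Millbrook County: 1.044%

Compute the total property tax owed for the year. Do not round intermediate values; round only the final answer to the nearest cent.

Assessed value = $45,340 × 0.76 = $34,458.4
Disability exemption = min($53,000, 20% × $34,458.4) = min($53,000, $6,891.68) = $6,891.68 (percentage binds)
Taxable value = $34,458.4 − $11,100 − $6,891.68 = $16,466.72
City of Ashport: $16,466.72 × 0.00803 = $132.2277616
Millbrook Township: $16,466.72 × 0.0067 = $110.327024
Regional Park District: $16,466.72 × 0.0047 = $77.393584
Millbrook County: $16,466.72 × 0.01044 = $171.9125568
Total = $491.8609264

$491.86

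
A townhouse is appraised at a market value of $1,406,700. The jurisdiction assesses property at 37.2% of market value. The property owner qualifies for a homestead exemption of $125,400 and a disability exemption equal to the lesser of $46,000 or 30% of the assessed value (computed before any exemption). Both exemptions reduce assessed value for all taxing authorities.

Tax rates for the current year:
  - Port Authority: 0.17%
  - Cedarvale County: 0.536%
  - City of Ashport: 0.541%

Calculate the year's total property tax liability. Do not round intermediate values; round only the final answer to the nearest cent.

$4,388.10

Assessed value = $1,406,700 × 0.372 = $523,292.4
Disability exemption = min($46,000, 30% × $523,292.4) = min($46,000, $156,987.72) = $46,000 (dollar cap binds)
Taxable value = $523,292.4 − $125,400 − $46,000 = $351,892.4
Port Authority: $351,892.4 × 0.0017 = $598.21708
Cedarvale County: $351,892.4 × 0.00536 = $1,886.143264
City of Ashport: $351,892.4 × 0.00541 = $1,903.737884
Total = $4,388.098228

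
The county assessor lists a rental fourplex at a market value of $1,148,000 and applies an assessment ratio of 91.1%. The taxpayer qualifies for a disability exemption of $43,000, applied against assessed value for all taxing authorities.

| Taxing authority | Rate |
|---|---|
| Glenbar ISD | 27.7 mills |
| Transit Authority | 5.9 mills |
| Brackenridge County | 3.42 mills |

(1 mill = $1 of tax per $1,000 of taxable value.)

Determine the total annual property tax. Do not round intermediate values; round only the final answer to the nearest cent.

$37,124.69

Assessed value = $1,148,000 × 0.911 = $1,045,828
Taxable value = $1,045,828 − $43,000 = $1,002,828
Glenbar ISD: $1,002,828 × 0.0277 = $27,778.3356
Transit Authority: $1,002,828 × 0.0059 = $5,916.6852
Brackenridge County: $1,002,828 × 0.00342 = $3,429.67176
Total = $27,778.3356 + $5,916.6852 + $3,429.67176 = $37,124.69256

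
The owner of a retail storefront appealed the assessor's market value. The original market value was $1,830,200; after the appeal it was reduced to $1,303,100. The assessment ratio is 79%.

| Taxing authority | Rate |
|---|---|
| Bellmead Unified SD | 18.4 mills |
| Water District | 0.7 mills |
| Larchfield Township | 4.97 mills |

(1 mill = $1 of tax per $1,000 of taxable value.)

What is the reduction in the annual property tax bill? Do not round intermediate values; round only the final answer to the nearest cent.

$10,022.96

Old assessed value = $1,830,200 × 0.79 = $1,445,858
New assessed value = $1,303,100 × 0.79 = $1,029,449
Combined rate = 0.0184 + 0.0007 + 0.00497 = 0.02407
Old tax = $1,445,858 × 0.02407 = $34,801.80206
New tax = $1,029,449 × 0.02407 = $24,778.83743
Reduction = $34,801.80206 − $24,778.83743 = $10,022.96463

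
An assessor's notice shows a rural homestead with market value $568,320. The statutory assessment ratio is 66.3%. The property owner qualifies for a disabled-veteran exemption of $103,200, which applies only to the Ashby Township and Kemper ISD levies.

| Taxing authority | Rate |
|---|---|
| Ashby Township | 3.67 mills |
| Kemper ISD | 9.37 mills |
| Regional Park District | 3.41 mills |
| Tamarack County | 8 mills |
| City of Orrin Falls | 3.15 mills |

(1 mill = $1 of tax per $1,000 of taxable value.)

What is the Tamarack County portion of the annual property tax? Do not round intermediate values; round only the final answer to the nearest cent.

$3,014.37

Assessed value = $568,320 × 0.663 = $376,796.16
Tamarack County taxable value = $376,796.16 (exemption does not apply)
Tamarack County levy = $376,796.16 × 0.008 = $3,014.36928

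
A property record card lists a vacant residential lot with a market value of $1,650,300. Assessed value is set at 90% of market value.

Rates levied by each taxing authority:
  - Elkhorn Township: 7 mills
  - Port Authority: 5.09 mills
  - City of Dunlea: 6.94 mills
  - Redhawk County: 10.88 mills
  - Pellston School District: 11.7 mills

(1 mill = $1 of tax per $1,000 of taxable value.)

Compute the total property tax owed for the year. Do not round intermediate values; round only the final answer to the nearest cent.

Assessed value = $1,650,300 × 0.9 = $1,485,270
Elkhorn Township: $1,485,270 × 0.007 = $10,396.89
Port Authority: $1,485,270 × 0.00509 = $7,560.0243
City of Dunlea: $1,485,270 × 0.00694 = $10,307.7738
Redhawk County: $1,485,270 × 0.01088 = $16,159.7376
Pellston School District: $1,485,270 × 0.0117 = $17,377.659
Total = $10,396.89 + $7,560.0243 + $10,307.7738 + $16,159.7376 + $17,377.659 = $61,802.0847

$61,802.08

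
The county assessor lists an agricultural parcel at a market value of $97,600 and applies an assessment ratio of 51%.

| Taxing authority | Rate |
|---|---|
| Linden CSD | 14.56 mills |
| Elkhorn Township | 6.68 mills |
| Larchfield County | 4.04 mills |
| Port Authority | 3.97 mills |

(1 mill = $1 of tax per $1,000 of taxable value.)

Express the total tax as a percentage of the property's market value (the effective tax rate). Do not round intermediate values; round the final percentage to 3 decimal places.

Assessed value = $97,600 × 0.51 = $49,776
Linden CSD: $49,776 × 0.01456 = $724.73856
Elkhorn Township: $49,776 × 0.00668 = $332.50368
Larchfield County: $49,776 × 0.00404 = $201.09504
Port Authority: $49,776 × 0.00397 = $197.61072
Total tax = $1,455.948
Effective rate = $1,455.948 ÷ $97,600 = 1.492% of market value

1.492%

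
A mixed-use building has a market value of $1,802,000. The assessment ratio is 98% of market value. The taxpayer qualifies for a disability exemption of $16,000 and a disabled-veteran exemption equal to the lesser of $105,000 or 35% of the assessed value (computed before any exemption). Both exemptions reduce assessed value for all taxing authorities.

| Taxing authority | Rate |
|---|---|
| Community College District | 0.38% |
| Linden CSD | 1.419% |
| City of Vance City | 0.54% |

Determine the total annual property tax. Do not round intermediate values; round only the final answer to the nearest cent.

$38,475.61

Assessed value = $1,802,000 × 0.98 = $1,765,960
Disabled-veteran exemption = min($105,000, 35% × $1,765,960) = min($105,000, $618,086) = $105,000 (dollar cap binds)
Taxable value = $1,765,960 − $16,000 − $105,000 = $1,644,960
Community College District: $1,644,960 × 0.0038 = $6,250.848
Linden CSD: $1,644,960 × 0.01419 = $23,341.9824
City of Vance City: $1,644,960 × 0.0054 = $8,882.784
Total = $38,475.6144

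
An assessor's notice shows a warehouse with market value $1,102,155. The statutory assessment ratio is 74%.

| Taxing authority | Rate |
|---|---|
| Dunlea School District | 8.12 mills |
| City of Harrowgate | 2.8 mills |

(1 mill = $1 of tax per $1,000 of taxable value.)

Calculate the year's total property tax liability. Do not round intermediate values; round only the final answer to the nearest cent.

Assessed value = $1,102,155 × 0.74 = $815,594.7
Dunlea School District: $815,594.7 × 0.00812 = $6,622.628964
City of Harrowgate: $815,594.7 × 0.0028 = $2,283.66516
Total = $6,622.628964 + $2,283.66516 = $8,906.294124

$8,906.29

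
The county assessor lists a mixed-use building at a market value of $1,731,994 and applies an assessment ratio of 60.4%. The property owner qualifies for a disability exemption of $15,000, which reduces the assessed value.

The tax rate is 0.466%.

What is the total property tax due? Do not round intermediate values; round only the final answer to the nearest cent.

Assessed value = $1,731,994 × 0.604 = $1,046,124.376
Taxable value = $1,046,124.376 − $15,000 = $1,031,124.376
Tax = $1,031,124.376 × 0.00466 = $4,805.03959216

$4,805.04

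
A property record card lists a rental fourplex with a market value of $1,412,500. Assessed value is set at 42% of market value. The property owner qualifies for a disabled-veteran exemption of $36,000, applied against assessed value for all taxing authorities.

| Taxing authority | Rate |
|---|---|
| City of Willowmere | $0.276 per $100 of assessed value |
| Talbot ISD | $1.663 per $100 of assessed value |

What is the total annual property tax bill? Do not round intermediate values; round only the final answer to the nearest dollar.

$10,805

Assessed value = $1,412,500 × 0.42 = $593,250
Taxable value = $593,250 − $36,000 = $557,250
City of Willowmere: $557,250 × 0.00276 = $1,538.01
Talbot ISD: $557,250 × 0.01663 = $9,267.0675
Total = $1,538.01 + $9,267.0675 = $10,805.0775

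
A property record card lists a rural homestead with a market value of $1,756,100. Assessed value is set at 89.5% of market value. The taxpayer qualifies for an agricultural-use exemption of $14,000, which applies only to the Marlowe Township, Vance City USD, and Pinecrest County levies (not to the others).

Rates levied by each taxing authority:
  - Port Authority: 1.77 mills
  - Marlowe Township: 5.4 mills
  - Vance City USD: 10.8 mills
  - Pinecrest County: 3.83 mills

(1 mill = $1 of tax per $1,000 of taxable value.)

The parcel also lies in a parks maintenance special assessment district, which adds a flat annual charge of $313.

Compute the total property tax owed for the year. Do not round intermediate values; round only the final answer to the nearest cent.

$34,295.85

Assessed value = $1,756,100 × 0.895 = $1,571,709.5
Port Authority: $1,571,709.5 × 0.00177 = $2,781.925815
Marlowe Township: ($1,571,709.5 − $14,000) × 0.0054 = $1,557,709.5 × 0.0054 = $8,411.6313
Vance City USD: ($1,571,709.5 − $14,000) × 0.0108 = $1,557,709.5 × 0.0108 = $16,823.2626
Pinecrest County: ($1,571,709.5 − $14,000) × 0.00383 = $1,557,709.5 × 0.00383 = $5,966.027385
Levies subtotal = $33,982.8471
Total = $33,982.8471 + $313 = $34,295.8471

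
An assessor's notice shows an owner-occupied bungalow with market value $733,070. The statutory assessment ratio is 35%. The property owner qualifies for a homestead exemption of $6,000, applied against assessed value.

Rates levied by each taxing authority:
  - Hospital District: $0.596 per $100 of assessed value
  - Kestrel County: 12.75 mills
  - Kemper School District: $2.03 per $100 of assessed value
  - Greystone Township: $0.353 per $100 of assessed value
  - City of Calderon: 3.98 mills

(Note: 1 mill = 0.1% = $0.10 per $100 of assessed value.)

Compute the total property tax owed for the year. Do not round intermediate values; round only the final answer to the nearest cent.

Assessed value = $733,070 × 0.35 = $256,574.5
Taxable value = $256,574.5 − $6,000 = $250,574.5
Hospital District: $250,574.5 × 0.00596 = $1,493.42402
Kestrel County: $250,574.5 × 0.01275 = $3,194.824875
Kemper School District: $250,574.5 × 0.0203 = $5,086.66235
Greystone Township: $250,574.5 × 0.00353 = $884.527985
City of Calderon: $250,574.5 × 0.00398 = $997.28651
Total = $11,656.72574

$11,656.73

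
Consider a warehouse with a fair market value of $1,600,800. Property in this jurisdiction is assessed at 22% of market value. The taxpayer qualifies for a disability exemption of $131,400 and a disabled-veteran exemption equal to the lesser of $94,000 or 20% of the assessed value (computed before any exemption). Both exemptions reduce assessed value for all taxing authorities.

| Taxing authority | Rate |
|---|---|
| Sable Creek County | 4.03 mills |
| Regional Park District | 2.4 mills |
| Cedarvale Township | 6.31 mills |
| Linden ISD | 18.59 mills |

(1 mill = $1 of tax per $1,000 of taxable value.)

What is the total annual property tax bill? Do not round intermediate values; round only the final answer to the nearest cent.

$4,710.18

Assessed value = $1,600,800 × 0.22 = $352,176
Disabled-veteran exemption = min($94,000, 20% × $352,176) = min($94,000, $70,435.2) = $70,435.2 (percentage binds)
Taxable value = $352,176 − $131,400 − $70,435.2 = $150,340.8
Sable Creek County: $150,340.8 × 0.00403 = $605.873424
Regional Park District: $150,340.8 × 0.0024 = $360.81792
Cedarvale Township: $150,340.8 × 0.00631 = $948.650448
Linden ISD: $150,340.8 × 0.01859 = $2,794.835472
Total = $4,710.177264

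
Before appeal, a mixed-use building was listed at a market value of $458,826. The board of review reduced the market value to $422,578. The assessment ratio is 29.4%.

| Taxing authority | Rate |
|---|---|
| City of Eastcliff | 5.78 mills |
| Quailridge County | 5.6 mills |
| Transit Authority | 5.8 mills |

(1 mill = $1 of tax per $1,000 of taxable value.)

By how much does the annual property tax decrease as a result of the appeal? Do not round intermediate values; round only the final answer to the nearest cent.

Old assessed value = $458,826 × 0.294 = $134,894.844
New assessed value = $422,578 × 0.294 = $124,237.932
Combined rate = 0.00578 + 0.0056 + 0.0058 = 0.01718
Old tax = $134,894.844 × 0.01718 = $2,317.49341992
New tax = $124,237.932 × 0.01718 = $2,134.40767176
Reduction = $2,317.49341992 − $2,134.40767176 = $183.08574816

$183.09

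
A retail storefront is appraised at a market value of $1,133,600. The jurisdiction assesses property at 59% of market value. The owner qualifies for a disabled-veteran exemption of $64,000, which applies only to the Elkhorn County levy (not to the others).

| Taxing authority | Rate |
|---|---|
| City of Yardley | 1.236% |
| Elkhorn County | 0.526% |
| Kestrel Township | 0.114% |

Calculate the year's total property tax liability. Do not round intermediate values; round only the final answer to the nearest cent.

Assessed value = $1,133,600 × 0.59 = $668,824
City of Yardley: $668,824 × 0.01236 = $8,266.66464
Elkhorn County: ($668,824 − $64,000) × 0.00526 = $604,824 × 0.00526 = $3,181.37424
Kestrel Township: $668,824 × 0.00114 = $762.45936
Total = $12,210.49824

$12,210.50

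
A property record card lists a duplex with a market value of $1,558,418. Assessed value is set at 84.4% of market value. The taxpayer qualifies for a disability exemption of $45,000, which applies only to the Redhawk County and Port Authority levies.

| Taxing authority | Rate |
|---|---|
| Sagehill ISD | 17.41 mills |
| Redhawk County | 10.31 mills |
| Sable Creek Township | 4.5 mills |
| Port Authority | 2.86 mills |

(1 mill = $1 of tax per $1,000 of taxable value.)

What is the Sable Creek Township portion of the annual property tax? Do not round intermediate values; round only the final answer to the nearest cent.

Assessed value = $1,558,418 × 0.844 = $1,315,304.792
Sable Creek Township taxable value = $1,315,304.792 (exemption does not apply)
Sable Creek Township levy = $1,315,304.792 × 0.0045 = $5,918.871564

$5,918.87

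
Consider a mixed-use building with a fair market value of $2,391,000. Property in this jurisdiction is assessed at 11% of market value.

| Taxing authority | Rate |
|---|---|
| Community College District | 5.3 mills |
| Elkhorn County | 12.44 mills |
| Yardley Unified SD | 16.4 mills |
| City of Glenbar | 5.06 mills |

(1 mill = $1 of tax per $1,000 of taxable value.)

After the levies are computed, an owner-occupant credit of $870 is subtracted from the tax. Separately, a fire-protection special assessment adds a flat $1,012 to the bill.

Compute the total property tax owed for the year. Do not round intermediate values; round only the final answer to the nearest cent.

Assessed value = $2,391,000 × 0.11 = $263,010
Community College District: $263,010 × 0.0053 = $1,393.953
Elkhorn County: $263,010 × 0.01244 = $3,271.8444
Yardley Unified SD: $263,010 × 0.0164 = $4,313.364
City of Glenbar: $263,010 × 0.00506 = $1,330.8306
Levies subtotal = $10,309.992
After credit = $10,309.992 − $870 = $9,439.992
Total = $9,439.992 + $1,012 = $10,451.992

$10,451.99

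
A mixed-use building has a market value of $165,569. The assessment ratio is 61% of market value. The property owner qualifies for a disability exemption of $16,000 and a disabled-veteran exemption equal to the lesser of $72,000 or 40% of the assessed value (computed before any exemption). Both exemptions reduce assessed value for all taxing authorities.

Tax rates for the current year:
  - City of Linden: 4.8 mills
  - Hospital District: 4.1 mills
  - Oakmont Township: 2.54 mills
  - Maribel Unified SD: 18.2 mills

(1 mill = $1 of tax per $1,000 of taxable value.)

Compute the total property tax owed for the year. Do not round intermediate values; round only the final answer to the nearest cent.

$1,321.89

Assessed value = $165,569 × 0.61 = $100,997.09
Disabled-veteran exemption = min($72,000, 40% × $100,997.09) = min($72,000, $40,398.836) = $40,398.836 (percentage binds)
Taxable value = $100,997.09 − $16,000 − $40,398.836 = $44,598.254
City of Linden: $44,598.254 × 0.0048 = $214.0716192
Hospital District: $44,598.254 × 0.0041 = $182.8528414
Oakmont Township: $44,598.254 × 0.00254 = $113.27956516
Maribel Unified SD: $44,598.254 × 0.0182 = $811.6882228
Total = $1,321.89224856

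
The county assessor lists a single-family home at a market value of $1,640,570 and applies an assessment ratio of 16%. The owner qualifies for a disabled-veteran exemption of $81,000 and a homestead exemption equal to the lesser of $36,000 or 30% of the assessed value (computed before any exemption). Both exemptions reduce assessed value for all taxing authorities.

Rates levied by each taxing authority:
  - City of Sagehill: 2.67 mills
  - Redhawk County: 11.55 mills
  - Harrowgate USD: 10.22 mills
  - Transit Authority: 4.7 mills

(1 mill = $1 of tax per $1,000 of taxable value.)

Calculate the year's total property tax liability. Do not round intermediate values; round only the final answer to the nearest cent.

$4,239.61

Assessed value = $1,640,570 × 0.16 = $262,491.2
Homestead exemption = min($36,000, 30% × $262,491.2) = min($36,000, $78,747.36) = $36,000 (dollar cap binds)
Taxable value = $262,491.2 − $81,000 − $36,000 = $145,491.2
City of Sagehill: $145,491.2 × 0.00267 = $388.461504
Redhawk County: $145,491.2 × 0.01155 = $1,680.42336
Harrowgate USD: $145,491.2 × 0.01022 = $1,486.920064
Transit Authority: $145,491.2 × 0.0047 = $683.80864
Total = $4,239.613568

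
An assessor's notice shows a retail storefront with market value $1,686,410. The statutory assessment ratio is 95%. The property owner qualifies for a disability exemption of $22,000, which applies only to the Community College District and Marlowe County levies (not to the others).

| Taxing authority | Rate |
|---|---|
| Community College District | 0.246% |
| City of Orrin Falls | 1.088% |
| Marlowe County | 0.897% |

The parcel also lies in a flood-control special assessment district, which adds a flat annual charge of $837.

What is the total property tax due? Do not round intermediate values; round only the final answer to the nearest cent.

$36,328.16

Assessed value = $1,686,410 × 0.95 = $1,602,089.5
Community College District: ($1,602,089.5 − $22,000) × 0.00246 = $1,580,089.5 × 0.00246 = $3,887.02017
City of Orrin Falls: $1,602,089.5 × 0.01088 = $17,430.73376
Marlowe County: ($1,602,089.5 − $22,000) × 0.00897 = $1,580,089.5 × 0.00897 = $14,173.402815
Levies subtotal = $35,491.156745
Total = $35,491.156745 + $837 = $36,328.156745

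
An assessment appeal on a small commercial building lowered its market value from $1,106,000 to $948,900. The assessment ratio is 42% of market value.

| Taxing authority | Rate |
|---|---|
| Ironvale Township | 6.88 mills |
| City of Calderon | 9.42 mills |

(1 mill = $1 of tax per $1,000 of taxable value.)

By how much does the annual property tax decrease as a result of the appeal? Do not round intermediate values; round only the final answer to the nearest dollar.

$1,076

Old assessed value = $1,106,000 × 0.42 = $464,520
New assessed value = $948,900 × 0.42 = $398,538
Combined rate = 0.00688 + 0.00942 = 0.0163
Old tax = $464,520 × 0.0163 = $7,571.676
New tax = $398,538 × 0.0163 = $6,496.1694
Reduction = $7,571.676 − $6,496.1694 = $1,075.5066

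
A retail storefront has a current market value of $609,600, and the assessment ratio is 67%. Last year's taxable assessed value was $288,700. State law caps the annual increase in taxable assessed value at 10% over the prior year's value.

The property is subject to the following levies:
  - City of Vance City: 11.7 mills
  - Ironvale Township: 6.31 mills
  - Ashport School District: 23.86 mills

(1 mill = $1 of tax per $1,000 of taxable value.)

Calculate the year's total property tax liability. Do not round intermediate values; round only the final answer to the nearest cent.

$13,296.66

Uncapped assessed value = $609,600 × 0.67 = $408,432
Cap limit = $288,700 × 1.1 = $317,570
Taxable assessed value = min($408,432, $317,570) = $317,570 (cap binds)
City of Vance City: $317,570 × 0.0117 = $3,715.569
Ironvale Township: $317,570 × 0.00631 = $2,003.8667
Ashport School District: $317,570 × 0.02386 = $7,577.2202
Total = $13,296.6559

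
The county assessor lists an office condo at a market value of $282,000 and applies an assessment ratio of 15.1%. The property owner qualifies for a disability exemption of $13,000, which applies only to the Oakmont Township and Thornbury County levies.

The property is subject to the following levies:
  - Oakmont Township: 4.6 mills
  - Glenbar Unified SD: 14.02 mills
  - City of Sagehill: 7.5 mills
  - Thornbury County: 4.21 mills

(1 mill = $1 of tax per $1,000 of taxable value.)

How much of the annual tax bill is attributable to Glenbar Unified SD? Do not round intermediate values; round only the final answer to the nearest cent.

$597.00

Assessed value = $282,000 × 0.151 = $42,582
Glenbar Unified SD taxable value = $42,582 (exemption does not apply)
Glenbar Unified SD levy = $42,582 × 0.01402 = $596.99964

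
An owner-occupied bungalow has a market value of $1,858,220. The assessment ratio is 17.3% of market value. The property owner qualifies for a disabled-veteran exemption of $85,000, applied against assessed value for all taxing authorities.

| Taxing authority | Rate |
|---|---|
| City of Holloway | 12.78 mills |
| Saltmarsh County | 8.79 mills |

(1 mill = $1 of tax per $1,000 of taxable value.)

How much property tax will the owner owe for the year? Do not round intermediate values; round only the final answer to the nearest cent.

Assessed value = $1,858,220 × 0.173 = $321,472.06
Taxable value = $321,472.06 − $85,000 = $236,472.06
City of Holloway: $236,472.06 × 0.01278 = $3,022.1129268
Saltmarsh County: $236,472.06 × 0.00879 = $2,078.5894074
Total = $3,022.1129268 + $2,078.5894074 = $5,100.7023342

$5,100.70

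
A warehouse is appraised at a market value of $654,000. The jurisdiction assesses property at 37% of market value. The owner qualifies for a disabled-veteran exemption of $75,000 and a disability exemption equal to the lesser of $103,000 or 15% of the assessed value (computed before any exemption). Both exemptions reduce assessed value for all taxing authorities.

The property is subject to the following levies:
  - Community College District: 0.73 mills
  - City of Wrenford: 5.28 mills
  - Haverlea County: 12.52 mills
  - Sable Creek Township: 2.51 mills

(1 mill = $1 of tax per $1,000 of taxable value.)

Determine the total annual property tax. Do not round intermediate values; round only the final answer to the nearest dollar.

Assessed value = $654,000 × 0.37 = $241,980
Disability exemption = min($103,000, 15% × $241,980) = min($103,000, $36,297) = $36,297 (percentage binds)
Taxable value = $241,980 − $75,000 − $36,297 = $130,683
Community College District: $130,683 × 0.00073 = $95.39859
City of Wrenford: $130,683 × 0.00528 = $690.00624
Haverlea County: $130,683 × 0.01252 = $1,636.15116
Sable Creek Township: $130,683 × 0.00251 = $328.01433
Total = $2,749.57032

$2,750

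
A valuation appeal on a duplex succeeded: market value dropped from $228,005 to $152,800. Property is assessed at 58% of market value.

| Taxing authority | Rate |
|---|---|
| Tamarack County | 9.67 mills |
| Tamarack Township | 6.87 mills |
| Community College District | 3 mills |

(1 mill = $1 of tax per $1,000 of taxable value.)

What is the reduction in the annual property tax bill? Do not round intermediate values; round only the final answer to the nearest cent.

$852.31

Old assessed value = $228,005 × 0.58 = $132,242.9
New assessed value = $152,800 × 0.58 = $88,624
Combined rate = 0.00967 + 0.00687 + 0.003 = 0.01954
Old tax = $132,242.9 × 0.01954 = $2,584.026266
New tax = $88,624 × 0.01954 = $1,731.71296
Reduction = $2,584.026266 − $1,731.71296 = $852.313306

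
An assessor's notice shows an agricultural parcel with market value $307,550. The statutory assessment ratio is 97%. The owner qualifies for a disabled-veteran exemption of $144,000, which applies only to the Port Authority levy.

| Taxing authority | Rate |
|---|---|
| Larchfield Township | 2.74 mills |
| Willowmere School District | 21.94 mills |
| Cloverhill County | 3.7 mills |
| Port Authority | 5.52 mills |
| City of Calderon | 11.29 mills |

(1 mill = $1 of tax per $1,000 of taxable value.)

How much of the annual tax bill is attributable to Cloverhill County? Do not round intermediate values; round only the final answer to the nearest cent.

Assessed value = $307,550 × 0.97 = $298,323.5
Cloverhill County taxable value = $298,323.5 (exemption does not apply)
Cloverhill County levy = $298,323.5 × 0.0037 = $1,103.79695

$1,103.80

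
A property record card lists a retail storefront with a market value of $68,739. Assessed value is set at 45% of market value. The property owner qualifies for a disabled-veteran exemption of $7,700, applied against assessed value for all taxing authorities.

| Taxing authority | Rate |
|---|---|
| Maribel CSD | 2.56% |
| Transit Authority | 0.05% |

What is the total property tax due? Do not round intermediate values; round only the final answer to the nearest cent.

$606.37

Assessed value = $68,739 × 0.45 = $30,932.55
Taxable value = $30,932.55 − $7,700 = $23,232.55
Maribel CSD: $23,232.55 × 0.0256 = $594.75328
Transit Authority: $23,232.55 × 0.0005 = $11.616275
Total = $594.75328 + $11.616275 = $606.369555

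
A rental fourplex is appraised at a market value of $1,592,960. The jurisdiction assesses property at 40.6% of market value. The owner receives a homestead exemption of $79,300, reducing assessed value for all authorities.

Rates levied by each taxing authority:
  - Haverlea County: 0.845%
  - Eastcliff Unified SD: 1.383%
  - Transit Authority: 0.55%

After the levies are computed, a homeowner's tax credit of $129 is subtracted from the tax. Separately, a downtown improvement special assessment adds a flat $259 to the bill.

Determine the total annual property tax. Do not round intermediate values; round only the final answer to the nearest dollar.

$15,894

Assessed value = $1,592,960 × 0.406 = $646,741.76
Taxable value = $646,741.76 − $79,300 = $567,441.76
Haverlea County: $567,441.76 × 0.00845 = $4,794.882872
Eastcliff Unified SD: $567,441.76 × 0.01383 = $7,847.7195408
Transit Authority: $567,441.76 × 0.0055 = $3,120.92968
Levies subtotal = $15,763.5320928
After credit = $15,763.5320928 − $129 = $15,634.5320928
Total = $15,634.5320928 + $259 = $15,893.5320928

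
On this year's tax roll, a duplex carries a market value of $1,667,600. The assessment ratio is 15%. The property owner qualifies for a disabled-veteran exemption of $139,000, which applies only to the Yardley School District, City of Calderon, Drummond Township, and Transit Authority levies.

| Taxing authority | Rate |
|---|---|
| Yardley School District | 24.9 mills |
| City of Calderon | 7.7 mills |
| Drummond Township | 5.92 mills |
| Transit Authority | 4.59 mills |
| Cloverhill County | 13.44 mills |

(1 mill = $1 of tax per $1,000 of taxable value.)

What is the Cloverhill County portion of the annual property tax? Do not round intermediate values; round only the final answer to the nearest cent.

Assessed value = $1,667,600 × 0.15 = $250,140
Cloverhill County taxable value = $250,140 (exemption does not apply)
Cloverhill County levy = $250,140 × 0.01344 = $3,361.8816

$3,361.88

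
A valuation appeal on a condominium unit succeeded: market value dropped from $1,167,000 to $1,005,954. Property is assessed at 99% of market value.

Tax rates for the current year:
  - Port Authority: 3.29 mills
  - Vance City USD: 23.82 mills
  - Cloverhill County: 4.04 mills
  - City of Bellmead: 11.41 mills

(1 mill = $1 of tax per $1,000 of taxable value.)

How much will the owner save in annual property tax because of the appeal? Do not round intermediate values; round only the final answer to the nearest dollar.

$6,786

Old assessed value = $1,167,000 × 0.99 = $1,155,330
New assessed value = $1,005,954 × 0.99 = $995,894.46
Combined rate = 0.00329 + 0.02382 + 0.00404 + 0.01141 = 0.04256
Old tax = $1,155,330 × 0.04256 = $49,170.8448
New tax = $995,894.46 × 0.04256 = $42,385.2682176
Reduction = $49,170.8448 − $42,385.2682176 = $6,785.5765824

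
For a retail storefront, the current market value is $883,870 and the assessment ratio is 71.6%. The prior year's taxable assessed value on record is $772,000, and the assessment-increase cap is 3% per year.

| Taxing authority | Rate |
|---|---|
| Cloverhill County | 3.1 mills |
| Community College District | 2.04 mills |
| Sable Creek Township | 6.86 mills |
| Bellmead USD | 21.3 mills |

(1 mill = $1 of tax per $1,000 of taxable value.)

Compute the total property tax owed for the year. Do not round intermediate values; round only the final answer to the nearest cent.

Uncapped assessed value = $883,870 × 0.716 = $632,850.92
Cap limit = $772,000 × 1.03 = $795,160
Taxable assessed value = min($632,850.92, $795,160) = $632,850.92 (cap does not bind)
Cloverhill County: $632,850.92 × 0.0031 = $1,961.837852
Community College District: $632,850.92 × 0.00204 = $1,291.0158768
Sable Creek Township: $632,850.92 × 0.00686 = $4,341.3573112
Bellmead USD: $632,850.92 × 0.0213 = $13,479.724596
Total = $21,073.935636

$21,073.94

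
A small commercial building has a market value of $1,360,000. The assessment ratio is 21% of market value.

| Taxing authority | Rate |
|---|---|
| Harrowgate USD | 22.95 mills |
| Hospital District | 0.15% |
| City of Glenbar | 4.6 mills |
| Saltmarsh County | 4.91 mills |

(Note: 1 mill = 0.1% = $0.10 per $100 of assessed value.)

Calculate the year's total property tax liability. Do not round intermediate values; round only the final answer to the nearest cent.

Assessed value = $1,360,000 × 0.21 = $285,600
Harrowgate USD: $285,600 × 0.02295 = $6,554.52
Hospital District: $285,600 × 0.0015 = $428.4
City of Glenbar: $285,600 × 0.0046 = $1,313.76
Saltmarsh County: $285,600 × 0.00491 = $1,402.296
Total = $9,698.976

$9,698.98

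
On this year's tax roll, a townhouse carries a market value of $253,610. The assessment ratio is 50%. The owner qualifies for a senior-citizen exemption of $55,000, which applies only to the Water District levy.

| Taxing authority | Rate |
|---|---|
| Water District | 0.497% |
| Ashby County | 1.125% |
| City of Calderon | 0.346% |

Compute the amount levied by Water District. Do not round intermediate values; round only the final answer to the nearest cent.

$356.87

Assessed value = $253,610 × 0.5 = $126,805
Water District taxable value = $126,805 − $55,000 = $71,805
Water District levy = $71,805 × 0.00497 = $356.87085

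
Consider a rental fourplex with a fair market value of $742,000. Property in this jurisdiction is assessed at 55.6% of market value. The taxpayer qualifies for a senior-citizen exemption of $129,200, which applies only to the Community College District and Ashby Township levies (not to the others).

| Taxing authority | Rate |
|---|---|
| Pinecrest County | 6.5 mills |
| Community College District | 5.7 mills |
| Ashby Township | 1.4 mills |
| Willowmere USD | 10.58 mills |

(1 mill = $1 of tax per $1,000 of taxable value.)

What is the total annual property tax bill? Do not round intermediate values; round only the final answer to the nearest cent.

$9,058.19

Assessed value = $742,000 × 0.556 = $412,552
Pinecrest County: $412,552 × 0.0065 = $2,681.588
Community College District: ($412,552 − $129,200) × 0.0057 = $283,352 × 0.0057 = $1,615.1064
Ashby Township: ($412,552 − $129,200) × 0.0014 = $283,352 × 0.0014 = $396.6928
Willowmere USD: $412,552 × 0.01058 = $4,364.80016
Total = $9,058.18736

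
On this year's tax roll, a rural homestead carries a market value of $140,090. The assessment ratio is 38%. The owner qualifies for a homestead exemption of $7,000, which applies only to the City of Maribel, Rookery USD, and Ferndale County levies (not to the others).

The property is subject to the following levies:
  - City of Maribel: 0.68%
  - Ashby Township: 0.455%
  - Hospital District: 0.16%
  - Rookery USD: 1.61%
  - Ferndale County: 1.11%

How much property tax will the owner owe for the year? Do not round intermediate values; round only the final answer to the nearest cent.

$1,899.35

Assessed value = $140,090 × 0.38 = $53,234.2
City of Maribel: ($53,234.2 − $7,000) × 0.0068 = $46,234.2 × 0.0068 = $314.39256
Ashby Township: $53,234.2 × 0.00455 = $242.21561
Hospital District: $53,234.2 × 0.0016 = $85.17472
Rookery USD: ($53,234.2 − $7,000) × 0.0161 = $46,234.2 × 0.0161 = $744.37062
Ferndale County: ($53,234.2 − $7,000) × 0.0111 = $46,234.2 × 0.0111 = $513.19962
Total = $1,899.35313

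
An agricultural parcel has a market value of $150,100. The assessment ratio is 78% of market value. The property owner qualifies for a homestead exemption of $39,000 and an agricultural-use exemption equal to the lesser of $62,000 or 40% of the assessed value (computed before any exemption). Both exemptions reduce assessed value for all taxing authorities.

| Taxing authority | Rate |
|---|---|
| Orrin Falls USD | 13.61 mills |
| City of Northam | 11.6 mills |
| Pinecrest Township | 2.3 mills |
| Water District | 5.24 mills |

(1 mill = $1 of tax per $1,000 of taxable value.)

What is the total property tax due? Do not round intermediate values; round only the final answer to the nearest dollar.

$1,023

Assessed value = $150,100 × 0.78 = $117,078
Agricultural-use exemption = min($62,000, 40% × $117,078) = min($62,000, $46,831.2) = $46,831.2 (percentage binds)
Taxable value = $117,078 − $39,000 − $46,831.2 = $31,246.8
Orrin Falls USD: $31,246.8 × 0.01361 = $425.268948
City of Northam: $31,246.8 × 0.0116 = $362.46288
Pinecrest Township: $31,246.8 × 0.0023 = $71.86764
Water District: $31,246.8 × 0.00524 = $163.733232
Total = $1,023.3327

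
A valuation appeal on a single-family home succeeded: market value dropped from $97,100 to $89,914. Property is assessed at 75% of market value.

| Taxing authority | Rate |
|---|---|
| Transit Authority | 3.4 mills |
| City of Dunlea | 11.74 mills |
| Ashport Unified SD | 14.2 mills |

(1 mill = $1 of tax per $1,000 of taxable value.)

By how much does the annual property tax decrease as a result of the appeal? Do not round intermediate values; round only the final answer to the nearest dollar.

$158

Old assessed value = $97,100 × 0.75 = $72,825
New assessed value = $89,914 × 0.75 = $67,435.5
Combined rate = 0.0034 + 0.01174 + 0.0142 = 0.02934
Old tax = $72,825 × 0.02934 = $2,136.6855
New tax = $67,435.5 × 0.02934 = $1,978.55757
Reduction = $2,136.6855 − $1,978.55757 = $158.12793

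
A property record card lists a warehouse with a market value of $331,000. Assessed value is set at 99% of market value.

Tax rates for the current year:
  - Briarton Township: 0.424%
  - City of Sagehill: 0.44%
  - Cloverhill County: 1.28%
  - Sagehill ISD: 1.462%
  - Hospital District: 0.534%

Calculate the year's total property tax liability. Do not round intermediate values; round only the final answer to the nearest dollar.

Assessed value = $331,000 × 0.99 = $327,690
Briarton Township: $327,690 × 0.00424 = $1,389.4056
City of Sagehill: $327,690 × 0.0044 = $1,441.836
Cloverhill County: $327,690 × 0.0128 = $4,194.432
Sagehill ISD: $327,690 × 0.01462 = $4,790.8278
Hospital District: $327,690 × 0.00534 = $1,749.8646
Total = $1,389.4056 + $1,441.836 + $4,194.432 + $4,790.8278 + $1,749.8646 = $13,566.366

$13,566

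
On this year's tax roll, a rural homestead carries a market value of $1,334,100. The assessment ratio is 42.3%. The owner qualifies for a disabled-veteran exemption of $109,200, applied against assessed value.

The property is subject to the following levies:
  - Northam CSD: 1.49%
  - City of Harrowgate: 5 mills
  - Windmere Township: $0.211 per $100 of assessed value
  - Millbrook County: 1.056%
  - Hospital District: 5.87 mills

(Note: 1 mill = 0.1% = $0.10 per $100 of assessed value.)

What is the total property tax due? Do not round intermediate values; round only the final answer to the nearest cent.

Assessed value = $1,334,100 × 0.423 = $564,324.3
Taxable value = $564,324.3 − $109,200 = $455,124.3
Northam CSD: $455,124.3 × 0.0149 = $6,781.35207
City of Harrowgate: $455,124.3 × 0.005 = $2,275.6215
Windmere Township: $455,124.3 × 0.00211 = $960.312273
Millbrook County: $455,124.3 × 0.01056 = $4,806.112608
Hospital District: $455,124.3 × 0.00587 = $2,671.579641
Total = $17,494.978092

$17,494.98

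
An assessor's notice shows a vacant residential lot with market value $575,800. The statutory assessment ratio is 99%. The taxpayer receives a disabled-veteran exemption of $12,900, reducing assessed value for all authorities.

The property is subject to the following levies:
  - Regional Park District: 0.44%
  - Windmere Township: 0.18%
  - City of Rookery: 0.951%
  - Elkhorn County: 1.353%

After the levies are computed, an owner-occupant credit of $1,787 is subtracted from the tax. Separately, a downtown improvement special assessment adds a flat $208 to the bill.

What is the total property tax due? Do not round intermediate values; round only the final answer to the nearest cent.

Assessed value = $575,800 × 0.99 = $570,042
Taxable value = $570,042 − $12,900 = $557,142
Regional Park District: $557,142 × 0.0044 = $2,451.4248
Windmere Township: $557,142 × 0.0018 = $1,002.8556
City of Rookery: $557,142 × 0.00951 = $5,298.42042
Elkhorn County: $557,142 × 0.01353 = $7,538.13126
Levies subtotal = $16,290.83208
After credit = $16,290.83208 − $1,787 = $14,503.83208
Total = $14,503.83208 + $208 = $14,711.83208

$14,711.83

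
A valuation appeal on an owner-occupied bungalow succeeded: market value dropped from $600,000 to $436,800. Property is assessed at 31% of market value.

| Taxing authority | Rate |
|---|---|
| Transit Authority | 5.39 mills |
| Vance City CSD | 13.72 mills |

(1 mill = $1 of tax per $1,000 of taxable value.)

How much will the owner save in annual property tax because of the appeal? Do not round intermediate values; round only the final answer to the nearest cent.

Old assessed value = $600,000 × 0.31 = $186,000
New assessed value = $436,800 × 0.31 = $135,408
Combined rate = 0.00539 + 0.01372 = 0.01911
Old tax = $186,000 × 0.01911 = $3,554.46
New tax = $135,408 × 0.01911 = $2,587.64688
Reduction = $3,554.46 − $2,587.64688 = $966.81312

$966.81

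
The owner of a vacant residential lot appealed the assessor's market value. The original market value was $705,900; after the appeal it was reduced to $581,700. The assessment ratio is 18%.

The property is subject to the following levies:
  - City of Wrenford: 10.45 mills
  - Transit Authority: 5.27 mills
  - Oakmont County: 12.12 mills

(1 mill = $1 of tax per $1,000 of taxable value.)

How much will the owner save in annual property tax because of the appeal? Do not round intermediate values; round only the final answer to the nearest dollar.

Old assessed value = $705,900 × 0.18 = $127,062
New assessed value = $581,700 × 0.18 = $104,706
Combined rate = 0.01045 + 0.00527 + 0.01212 = 0.02784
Old tax = $127,062 × 0.02784 = $3,537.40608
New tax = $104,706 × 0.02784 = $2,915.01504
Reduction = $3,537.40608 − $2,915.01504 = $622.39104

$622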